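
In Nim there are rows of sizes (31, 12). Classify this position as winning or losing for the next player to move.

In binary:
  11111  (31)
  01100  (12)
  -----
  10011  (19)
The nim-sum is 19 ≠ 0, so this is an N-position: the player to move can win.

Winning position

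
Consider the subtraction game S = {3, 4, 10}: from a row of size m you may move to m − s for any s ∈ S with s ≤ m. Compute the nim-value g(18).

1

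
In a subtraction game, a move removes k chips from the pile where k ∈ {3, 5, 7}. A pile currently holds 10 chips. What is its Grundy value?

Compute g(0), g(1), … for moves {3, 5, 7}:
g(0) = mex{} = 0
g(1) = mex{} = 0
g(2) = mex{} = 0
g(3) = mex{0} = 1
g(4) = mex{0} = 1
g(5) = mex{0} = 1
g(6) = mex{0,1} = 2
g(7) = mex{0,1} = 2
g(8) = mex{0,1} = 2
g(9) = mex{0,1,2} = 3
g(10) = mex{1,2} = 0
So g(10) = 0.

0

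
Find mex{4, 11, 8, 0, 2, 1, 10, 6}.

The values 0, 1, 2 are all present; 3 is the first non-negative integer missing from the set.

3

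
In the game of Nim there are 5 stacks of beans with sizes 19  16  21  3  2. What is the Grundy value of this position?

Compute the nim-sum pairwise:
19 ⊕ 16 = 3
3 ⊕ 21 = 22
22 ⊕ 3 = 21
21 ⊕ 2 = 23

23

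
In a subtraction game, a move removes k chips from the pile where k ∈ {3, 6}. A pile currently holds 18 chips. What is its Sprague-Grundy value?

0

Build the Grundy sequence with g(k) = mex{g(k−s) : s ∈ {3, 6}, s ≤ k}:
k:     0  1  2  3  4  5  6  7  8  9 10 11 12 13 14 15 16 17 18
g(k):  0  0  0  1  1  1  2  2  2  0  0  0  1  1  1  2  2  2  0
So g(18) = 0.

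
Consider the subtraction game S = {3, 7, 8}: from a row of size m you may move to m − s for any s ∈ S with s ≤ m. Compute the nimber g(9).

Compute g(0), g(1), … for moves {3, 7, 8}:
k:     0  1  2  3  4  5  6  7  8  9
g(k):  0  0  0  1  1  1  0  2  2  1
So g(9) = 1.

1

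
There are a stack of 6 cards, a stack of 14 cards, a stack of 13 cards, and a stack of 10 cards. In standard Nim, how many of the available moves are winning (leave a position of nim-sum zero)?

3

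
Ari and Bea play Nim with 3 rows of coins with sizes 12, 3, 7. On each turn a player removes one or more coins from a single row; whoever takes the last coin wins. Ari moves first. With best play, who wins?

Bitwise XOR of the heap sizes:
  1100  (12)
  0011  (3)
  0111  (7)
  ----
  1000  (8)
The nim-sum is 8 ≠ 0, so this is an N-position: the player to move can win; Ari has a winning move.

Ari wins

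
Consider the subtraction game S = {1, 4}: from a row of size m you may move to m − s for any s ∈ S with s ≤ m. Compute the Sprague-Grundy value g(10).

Compute g(0), g(1), … for moves {1, 4}:
g(0) = mex{} = 0
g(1) = mex{0} = 1
g(2) = mex{1} = 0
g(3) = mex{0} = 1
g(4) = mex{0,1} = 2
g(5) = mex{1,2} = 0
g(6) = mex{0} = 1
g(7) = mex{1} = 0
g(8) = mex{0,2} = 1
g(9) = mex{0,1} = 2
g(10) = mex{1,2} = 0
So g(10) = 0.

0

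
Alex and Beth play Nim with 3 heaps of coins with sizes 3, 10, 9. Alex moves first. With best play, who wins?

Nim-sum: 3 XOR 10 XOR 9 = 0.
The nim-sum is 0, so this is a P-position: the player to move is in a losing position under optimal play; Alex is about to move from it and so loses — Beth wins.

Beth wins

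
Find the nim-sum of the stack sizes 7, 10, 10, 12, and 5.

Compute the nim-sum pairwise:
7 ^ 10 = 13
13 ^ 10 = 7
7 ^ 12 = 11
11 ^ 5 = 14

14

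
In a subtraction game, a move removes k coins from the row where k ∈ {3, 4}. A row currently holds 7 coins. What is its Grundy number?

0

Grundy values for subtraction set {3, 4}:
k:     0  1  2  3  4  5  6  7
g(k):  0  0  0  1  1  1  2  0
So g(7) = 0.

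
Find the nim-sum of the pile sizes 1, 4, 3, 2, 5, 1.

0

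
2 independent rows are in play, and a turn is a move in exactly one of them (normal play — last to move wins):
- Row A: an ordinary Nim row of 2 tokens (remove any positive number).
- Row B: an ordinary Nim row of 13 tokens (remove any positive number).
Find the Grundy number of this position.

15

Row A is a plain Nim row of size 2, so its Grundy value is 2.
Row B is a plain Nim row of size 13, so its Grundy value is 13.
By the Sprague-Grundy theorem, the Grundy value of a sum of independent games is the XOR of the component values.
Combined value = 2 XOR 13 = 15.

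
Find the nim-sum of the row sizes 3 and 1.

2

Compute the nim-sum pairwise:
3 ⊕ 1 = 2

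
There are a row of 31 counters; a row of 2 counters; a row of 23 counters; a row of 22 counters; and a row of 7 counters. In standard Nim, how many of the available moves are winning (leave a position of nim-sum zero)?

3

Compute the nim-sum pairwise:
31 XOR 2 = 29
29 XOR 23 = 10
10 XOR 22 = 28
28 XOR 7 = 27
The overall nim-sum is X = 27. A row of size p has a winning move iff p XOR X < p (reduce it to p XOR X).
  31: 31 XOR 27 = 4 < 31 — winning move (to 4).
  2: 2 XOR 27 = 25 ≥ 2 — no move.
  23: 23 XOR 27 = 12 < 23 — winning move (to 12).
  22: 22 XOR 27 = 13 < 22 — winning move (to 13).
  7: 7 XOR 27 = 28 ≥ 7 — no move.
That gives 3 winning moves.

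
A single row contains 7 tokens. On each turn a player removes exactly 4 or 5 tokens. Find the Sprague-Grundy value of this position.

1

Compute g(0), g(1), … for moves {4, 5}:
g(0) = mex{} = 0
g(1) = mex{} = 0
g(2) = mex{} = 0
g(3) = mex{} = 0
g(4) = mex{0} = 1
g(5) = mex{0} = 1
g(6) = mex{0} = 1
g(7) = mex{0} = 1
So g(7) = 1.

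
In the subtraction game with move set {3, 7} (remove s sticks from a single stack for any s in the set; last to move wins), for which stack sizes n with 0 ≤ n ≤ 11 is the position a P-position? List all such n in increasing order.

0, 1, 2, 6, 10, 11

Compute g(0), g(1), … for moves {3, 7}:
g(0) = mex{} = 0
g(1) = mex{} = 0
g(2) = mex{} = 0
g(3) = mex{0} = 1
g(4) = mex{0} = 1
g(5) = mex{0} = 1
g(6) = mex{1} = 0
g(7) = mex{0,1} = 2
g(8) = mex{0,1} = 2
g(9) = mex{0} = 1
g(10) = mex{1,2} = 0
g(11) = mex{1,2} = 0
The P-positions (g = 0) in 0..11 are 0, 1, 2, 6, 10, 11.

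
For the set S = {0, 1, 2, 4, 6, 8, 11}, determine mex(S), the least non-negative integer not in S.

3

The values 0, 1, 2 are all present; 3 is the first non-negative integer missing from the set.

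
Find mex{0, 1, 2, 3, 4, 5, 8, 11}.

6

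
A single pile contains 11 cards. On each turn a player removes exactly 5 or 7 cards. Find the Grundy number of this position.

2

Compute g(0), g(1), … for moves {5, 7}:
g(0) = mex{} = 0
g(1) = mex{} = 0
g(2) = mex{} = 0
g(3) = mex{} = 0
g(4) = mex{} = 0
g(5) = mex{0} = 1
g(6) = mex{0} = 1
g(7) = mex{0} = 1
g(8) = mex{0} = 1
g(9) = mex{0} = 1
g(10) = mex{0,1} = 2
g(11) = mex{0,1} = 2
So g(11) = 2.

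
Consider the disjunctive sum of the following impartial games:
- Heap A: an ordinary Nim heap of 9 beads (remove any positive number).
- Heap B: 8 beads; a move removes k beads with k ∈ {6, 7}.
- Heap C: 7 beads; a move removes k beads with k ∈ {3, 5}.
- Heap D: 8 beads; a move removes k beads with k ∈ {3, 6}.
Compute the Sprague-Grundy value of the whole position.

Heap A is a plain Nim heap of size 9, so its Grundy value is 9.
Grundy values for heap B (subtraction set {6, 7}):
g(0) = mex{} = 0
g(1) = mex{} = 0
g(2) = mex{} = 0
g(3) = mex{} = 0
g(4) = mex{} = 0
g(5) = mex{} = 0
g(6) = mex{0} = 1
g(7) = mex{0} = 1
g(8) = mex{0} = 1
So g(8) = 1.
Build the Grundy sequence for heap C with g(k) = mex{g(k−s) : s ∈ {3, 5}, s ≤ k}:
g(0) = mex{} = 0
g(1) = mex{} = 0
g(2) = mex{} = 0
g(3) = mex{0} = 1
g(4) = mex{0} = 1
g(5) = mex{0} = 1
g(6) = mex{0,1} = 2
g(7) = mex{0,1} = 2
So g(7) = 2.
Grundy values for heap D (subtraction set {3, 6}):
g(0) = mex{} = 0
g(1) = mex{} = 0
g(2) = mex{} = 0
g(3) = mex{0} = 1
g(4) = mex{0} = 1
g(5) = mex{0} = 1
g(6) = mex{0,1} = 2
g(7) = mex{0,1} = 2
g(8) = mex{0,1} = 2
So g(8) = 2.
By the Sprague-Grundy theorem, the Grundy value of a sum of independent games is the XOR of the component values.
Combined value = 9 XOR 1 XOR 2 XOR 2 = 8.

8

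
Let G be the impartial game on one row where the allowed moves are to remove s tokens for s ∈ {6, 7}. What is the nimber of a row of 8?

Build the Grundy sequence with g(k) = mex{g(k−s) : s ∈ {6, 7}, s ≤ k}:
g(0) = mex{} = 0
g(1) = mex{} = 0
g(2) = mex{} = 0
g(3) = mex{} = 0
g(4) = mex{} = 0
g(5) = mex{} = 0
g(6) = mex{0} = 1
g(7) = mex{0} = 1
g(8) = mex{0} = 1
So g(8) = 1.

1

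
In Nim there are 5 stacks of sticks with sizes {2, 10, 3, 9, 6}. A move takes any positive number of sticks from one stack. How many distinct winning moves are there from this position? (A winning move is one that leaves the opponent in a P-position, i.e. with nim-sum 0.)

Compute the nim-sum pairwise:
2 ^ 10 = 8
8 ^ 3 = 11
11 ^ 9 = 2
2 ^ 6 = 4
The overall nim-sum is X = 4. A stack of size p has a winning move iff p XOR X < p (reduce it to p XOR X).
  2: 2 XOR 4 = 6 ≥ 2 — no move.
  10: 10 XOR 4 = 14 ≥ 10 — no move.
  3: 3 XOR 4 = 7 ≥ 3 — no move.
  9: 9 XOR 4 = 13 ≥ 9 — no move.
  6: 6 XOR 4 = 2 < 6 — winning move (to 2).
That gives 1 winning move.

1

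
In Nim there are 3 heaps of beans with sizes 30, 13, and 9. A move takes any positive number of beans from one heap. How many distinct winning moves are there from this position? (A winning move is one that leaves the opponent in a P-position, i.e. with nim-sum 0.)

Bitwise XOR of the heap sizes:
  11110  (30)
  01101  (13)
  01001  (9)
  -----
  11010  (26)
The overall nim-sum is X = 26. A heap of size p has a winning move iff p XOR X < p (reduce it to p XOR X).
  30: 30 XOR 26 = 4 < 30 — winning move (to 4).
  13: 13 XOR 26 = 23 ≥ 13 — no move.
  9: 9 XOR 26 = 19 ≥ 9 — no move.
That gives 1 winning move.

1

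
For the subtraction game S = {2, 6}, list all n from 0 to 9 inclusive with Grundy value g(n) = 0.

Build the Grundy sequence with g(k) = mex{g(k−s) : s ∈ {2, 6}, s ≤ k}:
g(0) = mex{} = 0
g(1) = mex{} = 0
g(2) = mex{0} = 1
g(3) = mex{0} = 1
g(4) = mex{1} = 0
g(5) = mex{1} = 0
g(6) = mex{0} = 1
g(7) = mex{0} = 1
g(8) = mex{1} = 0
g(9) = mex{1} = 0
The P-positions (g = 0) in 0..9 are 0, 1, 4, 5, 8, 9.

0, 1, 4, 5, 8, 9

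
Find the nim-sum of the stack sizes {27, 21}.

In binary:
  11011  (27)
  10101  (21)
  -----
  01110  (14)

14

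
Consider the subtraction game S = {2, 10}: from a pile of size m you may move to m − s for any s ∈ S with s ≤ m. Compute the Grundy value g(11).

Compute g(0), g(1), … for moves {2, 10}:
g(0) = mex{} = 0
g(1) = mex{} = 0
g(2) = mex{0} = 1
g(3) = mex{0} = 1
g(4) = mex{1} = 0
g(5) = mex{1} = 0
g(6) = mex{0} = 1
g(7) = mex{0} = 1
g(8) = mex{1} = 0
g(9) = mex{1} = 0
g(10) = mex{0} = 1
g(11) = mex{0} = 1
So g(11) = 1.

1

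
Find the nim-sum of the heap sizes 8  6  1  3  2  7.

9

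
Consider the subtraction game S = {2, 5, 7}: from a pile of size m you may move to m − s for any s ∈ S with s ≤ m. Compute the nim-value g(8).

2

Build the Grundy sequence with g(k) = mex{g(k−s) : s ∈ {2, 5, 7}, s ≤ k}:
g(0) = mex{} = 0
g(1) = mex{} = 0
g(2) = mex{0} = 1
g(3) = mex{0} = 1
g(4) = mex{1} = 0
g(5) = mex{0,1} = 2
g(6) = mex{0} = 1
g(7) = mex{0,1,2} = 3
g(8) = mex{0,1} = 2
So g(8) = 2.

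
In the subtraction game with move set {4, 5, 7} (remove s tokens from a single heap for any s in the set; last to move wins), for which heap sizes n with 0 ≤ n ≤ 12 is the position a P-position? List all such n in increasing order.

Build the Grundy sequence with g(k) = mex{g(k−s) : s ∈ {4, 5, 7}, s ≤ k}:
k:     0  1  2  3  4  5  6  7  8  9 10 11 12
g(k):  0  0  0  0  1  1  1  1  2  2  2  0  0
The P-positions (g = 0) in 0..12 are 0, 1, 2, 3, 11, 12.

0, 1, 2, 3, 11, 12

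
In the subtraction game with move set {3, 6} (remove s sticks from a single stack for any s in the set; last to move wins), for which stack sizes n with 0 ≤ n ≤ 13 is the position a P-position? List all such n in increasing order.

0, 1, 2, 9, 10, 11

Grundy values for subtraction set {3, 6}:
k:     0  1  2  3  4  5  6  7  8  9 10 11 12 13
g(k):  0  0  0  1  1  1  2  2  2  0  0  0  1  1
The P-positions (g = 0) in 0..13 are 0, 1, 2, 9, 10, 11.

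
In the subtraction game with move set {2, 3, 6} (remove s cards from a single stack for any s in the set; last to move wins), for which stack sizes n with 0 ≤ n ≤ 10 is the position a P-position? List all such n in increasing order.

Grundy values for subtraction set {2, 3, 6}:
g(0) = mex{} = 0
g(1) = mex{} = 0
g(2) = mex{0} = 1
g(3) = mex{0} = 1
g(4) = mex{0,1} = 2
g(5) = mex{1} = 0
g(6) = mex{0,1,2} = 3
g(7) = mex{0,2} = 1
g(8) = mex{0,1,3} = 2
g(9) = mex{1,3} = 0
g(10) = mex{1,2} = 0
The P-positions (g = 0) in 0..10 are 0, 1, 5, 9, 10.

0, 1, 5, 9, 10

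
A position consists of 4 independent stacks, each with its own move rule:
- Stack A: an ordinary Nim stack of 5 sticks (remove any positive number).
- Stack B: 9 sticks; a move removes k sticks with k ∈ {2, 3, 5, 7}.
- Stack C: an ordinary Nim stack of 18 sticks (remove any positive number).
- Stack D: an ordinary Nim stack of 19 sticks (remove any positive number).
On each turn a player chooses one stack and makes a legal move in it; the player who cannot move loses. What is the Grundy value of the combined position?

Stack A is a plain Nim stack of size 5, so its Grundy value is 5.
For stack B, compute g(0), g(1), … with moves {2, 3, 5, 7}:
g(0) = mex{} = 0
g(1) = mex{} = 0
g(2) = mex{0} = 1
g(3) = mex{0} = 1
g(4) = mex{0,1} = 2
g(5) = mex{0,1} = 2
g(6) = mex{0,1,2} = 3
g(7) = mex{0,1,2} = 3
g(8) = mex{0,1,2,3} = 4
g(9) = mex{1,2,3} = 0
So g(9) = 0.
Stack C is a plain Nim stack of size 18, so its Grundy value is 18.
Stack D is a plain Nim stack of size 19, so its Grundy value is 19.
By the Sprague-Grundy theorem, the Grundy value of a sum of independent games is the XOR of the component values.
Combined value = 5 ⊕ 0 ⊕ 18 ⊕ 19 = 4.

4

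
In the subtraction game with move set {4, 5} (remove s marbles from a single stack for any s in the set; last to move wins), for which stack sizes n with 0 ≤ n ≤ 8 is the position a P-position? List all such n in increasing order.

Grundy values for subtraction set {4, 5}:
k:     0  1  2  3  4  5  6  7  8
g(k):  0  0  0  0  1  1  1  1  2
The P-positions (g = 0) in 0..8 are 0, 1, 2, 3.

0, 1, 2, 3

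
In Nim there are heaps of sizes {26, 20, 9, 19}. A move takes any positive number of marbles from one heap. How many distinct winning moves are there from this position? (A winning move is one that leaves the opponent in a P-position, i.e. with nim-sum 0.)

Nim-sum: 26 ^ 20 ^ 9 ^ 19 = 20.
The overall nim-sum is X = 20. A heap of size p has a winning move iff p XOR X < p (reduce it to p XOR X).
  26: 26 XOR 20 = 14 < 26 — winning move (to 14).
  20: 20 XOR 20 = 0 < 20 — winning move (to 0).
  9: 9 XOR 20 = 29 ≥ 9 — no move.
  19: 19 XOR 20 = 7 < 19 — winning move (to 7).
That gives 3 winning moves.

3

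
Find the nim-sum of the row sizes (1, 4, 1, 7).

In binary:
  001  (1)
  100  (4)
  001  (1)
  111  (7)
  ---
  011  (3)

3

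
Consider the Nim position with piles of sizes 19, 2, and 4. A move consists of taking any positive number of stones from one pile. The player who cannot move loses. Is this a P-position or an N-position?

N-position

Compute the nim-sum pairwise:
19 ⊕ 2 = 17
17 ⊕ 4 = 21
The nim-sum is 21 ≠ 0, so this is an N-position: the player to move can win.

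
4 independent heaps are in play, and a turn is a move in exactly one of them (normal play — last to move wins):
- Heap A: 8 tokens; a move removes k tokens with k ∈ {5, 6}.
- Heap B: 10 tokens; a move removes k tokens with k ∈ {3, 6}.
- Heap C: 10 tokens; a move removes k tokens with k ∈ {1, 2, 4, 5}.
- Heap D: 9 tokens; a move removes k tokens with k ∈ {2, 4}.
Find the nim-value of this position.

1

For heap A, compute g(0), g(1), … with moves {5, 6}:
k:     0  1  2  3  4  5  6  7  8
g(k):  0  0  0  0  0  1  1  1  1
So g(8) = 1.
Build the Grundy sequence for heap B with g(k) = mex{g(k−s) : s ∈ {3, 6}, s ≤ k}:
g(0) = mex{} = 0
g(1) = mex{} = 0
g(2) = mex{} = 0
g(3) = mex{0} = 1
g(4) = mex{0} = 1
g(5) = mex{0} = 1
g(6) = mex{0,1} = 2
g(7) = mex{0,1} = 2
g(8) = mex{0,1} = 2
g(9) = mex{1,2} = 0
g(10) = mex{1,2} = 0
So g(10) = 0.
Grundy values for heap C (subtraction set {1, 2, 4, 5}):
k:     0  1  2  3  4  5  6  7  8  9 10
g(k):  0  1  2  0  1  2  0  1  2  0  1
So g(10) = 1.
Grundy values for heap D (subtraction set {2, 4}):
k:     0  1  2  3  4  5  6  7  8  9
g(k):  0  0  1  1  2  2  0  0  1  1
So g(9) = 1.
By the Sprague-Grundy theorem, the Grundy value of a sum of independent games is the XOR of the component values.
Combined value = 1 XOR 0 XOR 1 XOR 1 = 1.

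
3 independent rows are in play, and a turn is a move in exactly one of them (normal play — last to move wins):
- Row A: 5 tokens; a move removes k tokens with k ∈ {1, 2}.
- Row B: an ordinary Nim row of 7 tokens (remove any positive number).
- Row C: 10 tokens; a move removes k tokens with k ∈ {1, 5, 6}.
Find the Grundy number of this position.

7

Build the Grundy sequence for row A with g(k) = mex{g(k−s) : s ∈ {1, 2}, s ≤ k}:
k:     0  1  2  3  4  5
g(k):  0  1  2  0  1  2
So g(5) = 2.
Row B is a plain Nim row of size 7, so its Grundy value is 7.
For row C, compute g(0), g(1), … with moves {1, 5, 6}:
g(0) = mex{} = 0
g(1) = mex{0} = 1
g(2) = mex{1} = 0
g(3) = mex{0} = 1
g(4) = mex{1} = 0
g(5) = mex{0} = 1
g(6) = mex{0,1} = 2
g(7) = mex{0,1,2} = 3
g(8) = mex{0,1,3} = 2
g(9) = mex{0,1,2} = 3
g(10) = mex{0,1,3} = 2
So g(10) = 2.
By the Sprague-Grundy theorem, the Grundy value of a sum of independent games is the XOR of the component values.
Combined value = 2 XOR 7 XOR 2 = 7.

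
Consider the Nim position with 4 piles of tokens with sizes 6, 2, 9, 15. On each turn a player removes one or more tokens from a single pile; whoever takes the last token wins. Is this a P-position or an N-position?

Nim-sum: 6 ^ 2 ^ 9 ^ 15 = 2.
The nim-sum is 2 ≠ 0, so this is an N-position: the player to move can win.

N-position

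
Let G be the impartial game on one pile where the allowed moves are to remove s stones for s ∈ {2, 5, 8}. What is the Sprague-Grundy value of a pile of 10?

0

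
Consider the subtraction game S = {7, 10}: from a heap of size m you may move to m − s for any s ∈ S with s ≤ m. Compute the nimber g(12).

Compute g(0), g(1), … for moves {7, 10}:
k:     0  1  2  3  4  5  6  7  8  9 10 11 12
g(k):  0  0  0  0  0  0  0  1  1  1  1  1  1
So g(12) = 1.

1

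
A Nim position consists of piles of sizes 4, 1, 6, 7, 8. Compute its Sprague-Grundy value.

12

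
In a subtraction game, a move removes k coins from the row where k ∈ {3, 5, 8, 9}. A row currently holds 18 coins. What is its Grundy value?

2

Grundy values for subtraction set {3, 5, 8, 9}:
k:     0  1  2  3  4  5  6  7  8  9 10 11 12 13 14 15 16 17 18
g(k):  0  0  0  1  1  1  2  2  2  3  3  3  0  0  0  1  1  1  2
So g(18) = 2.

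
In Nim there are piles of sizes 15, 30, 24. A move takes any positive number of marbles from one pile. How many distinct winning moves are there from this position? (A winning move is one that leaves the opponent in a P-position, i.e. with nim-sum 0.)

Nim-sum: 15 ⊕ 30 ⊕ 24 = 9.
The overall nim-sum is X = 9. A pile of size p has a winning move iff p XOR X < p (reduce it to p XOR X).
  15: 15 XOR 9 = 6 < 15 — winning move (to 6).
  30: 30 XOR 9 = 23 < 30 — winning move (to 23).
  24: 24 XOR 9 = 17 < 24 — winning move (to 17).
That gives 3 winning moves.

3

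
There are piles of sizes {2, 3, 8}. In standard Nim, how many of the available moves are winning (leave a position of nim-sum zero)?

1

Compute the nim-sum pairwise:
2 ^ 3 = 1
1 ^ 8 = 9
The overall nim-sum is X = 9. A pile of size p has a winning move iff p XOR X < p (reduce it to p XOR X).
  2: 2 XOR 9 = 11 ≥ 2 — no move.
  3: 3 XOR 9 = 10 ≥ 3 — no move.
  8: 8 XOR 9 = 1 < 8 — winning move (to 1).
That gives 1 winning move.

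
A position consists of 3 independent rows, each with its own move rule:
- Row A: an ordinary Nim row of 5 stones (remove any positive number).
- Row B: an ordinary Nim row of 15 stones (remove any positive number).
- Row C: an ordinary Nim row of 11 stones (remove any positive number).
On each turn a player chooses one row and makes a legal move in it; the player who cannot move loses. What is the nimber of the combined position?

1

Row A is a plain Nim row of size 5, so its Grundy value is 5.
Row B is a plain Nim row of size 15, so its Grundy value is 15.
Row C is a plain Nim row of size 11, so its Grundy value is 11.
The value of a disjunctive sum is the nim-sum of the parts.
Combined value = 5 XOR 15 XOR 11 = 1.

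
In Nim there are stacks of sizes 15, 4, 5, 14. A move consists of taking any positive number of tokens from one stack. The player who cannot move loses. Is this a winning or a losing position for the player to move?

Losing position

Compute the nim-sum pairwise:
15 XOR 4 = 11
11 XOR 5 = 14
14 XOR 14 = 0
The nim-sum is 0, so this is a P-position: the player to move is in a losing position under optimal play.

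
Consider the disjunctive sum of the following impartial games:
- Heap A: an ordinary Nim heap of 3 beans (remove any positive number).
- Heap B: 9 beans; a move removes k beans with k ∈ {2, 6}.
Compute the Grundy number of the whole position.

Heap A is a plain Nim heap of size 3, so its Grundy value is 3.
For heap B, compute g(0), g(1), … with moves {2, 6}:
g(0) = mex{} = 0
g(1) = mex{} = 0
g(2) = mex{0} = 1
g(3) = mex{0} = 1
g(4) = mex{1} = 0
g(5) = mex{1} = 0
g(6) = mex{0} = 1
g(7) = mex{0} = 1
g(8) = mex{1} = 0
g(9) = mex{1} = 0
So g(9) = 0.
The value of a disjunctive sum is the nim-sum of the parts.
Combined value = 3 XOR 0 = 3.

3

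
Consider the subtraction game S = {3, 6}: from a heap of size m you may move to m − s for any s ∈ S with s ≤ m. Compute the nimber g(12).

1

Compute g(0), g(1), … for moves {3, 6}:
k:     0  1  2  3  4  5  6  7  8  9 10 11 12
g(k):  0  0  0  1  1  1  2  2  2  0  0  0  1
So g(12) = 1.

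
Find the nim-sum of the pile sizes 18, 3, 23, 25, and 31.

0

Write each in binary and XOR column by column:
  10010  (18)
  00011  (3)
  10111  (23)
  11001  (25)
  11111  (31)
  -----
  00000  (0)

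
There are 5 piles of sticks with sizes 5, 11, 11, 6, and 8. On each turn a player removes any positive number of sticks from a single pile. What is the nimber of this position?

11

Compute the nim-sum pairwise:
5 ⊕ 11 = 14
14 ⊕ 11 = 5
5 ⊕ 6 = 3
3 ⊕ 8 = 11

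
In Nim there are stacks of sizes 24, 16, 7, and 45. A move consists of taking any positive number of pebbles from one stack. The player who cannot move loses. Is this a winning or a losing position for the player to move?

Compute the nim-sum pairwise:
24 ⊕ 16 = 8
8 ⊕ 7 = 15
15 ⊕ 45 = 34
The nim-sum is 34 ≠ 0, so this is an N-position: the player to move can win.

Winning position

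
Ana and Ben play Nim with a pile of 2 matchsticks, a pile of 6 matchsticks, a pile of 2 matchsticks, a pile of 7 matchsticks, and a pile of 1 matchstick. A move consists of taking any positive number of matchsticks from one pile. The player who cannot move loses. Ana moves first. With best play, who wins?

Compute the nim-sum pairwise:
2 ^ 6 = 4
4 ^ 2 = 6
6 ^ 7 = 1
1 ^ 1 = 0
The nim-sum is 0, so this is a P-position: the player to move is in a losing position under optimal play; Ana is about to move from it and so loses — Ben wins.

Ben wins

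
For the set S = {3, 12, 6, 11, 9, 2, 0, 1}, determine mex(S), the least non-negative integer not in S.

4

The values 0, 1, 2, 3 are all present; 4 is the first non-negative integer missing from the set.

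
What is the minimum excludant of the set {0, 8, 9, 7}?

1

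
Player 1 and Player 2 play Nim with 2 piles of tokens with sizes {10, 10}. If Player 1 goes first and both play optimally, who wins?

Player 2 wins

Compute the nim-sum pairwise:
10 XOR 10 = 0
The nim-sum is 0, so this is a P-position: the player to move is in a losing position under optimal play; Player 1 is about to move from it and so loses — Player 2 wins.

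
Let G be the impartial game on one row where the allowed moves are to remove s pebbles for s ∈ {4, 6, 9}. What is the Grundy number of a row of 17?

1

Grundy values for subtraction set {4, 6, 9}:
k:     0  1  2  3  4  5  6  7  8  9 10 11 12 13 14 15 16 17
g(k):  0  0  0  0  1  1  1  1  2  2  2  2  3  0  0  0  0  1
So g(17) = 1.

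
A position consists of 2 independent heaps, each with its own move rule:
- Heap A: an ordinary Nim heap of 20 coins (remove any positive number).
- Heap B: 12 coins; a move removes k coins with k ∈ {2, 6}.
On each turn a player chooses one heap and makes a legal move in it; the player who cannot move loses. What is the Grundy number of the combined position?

20

Heap A is a plain Nim heap of size 20, so its Grundy value is 20.
Build the Grundy sequence for heap B with g(k) = mex{g(k−s) : s ∈ {2, 6}, s ≤ k}:
k:     0  1  2  3  4  5  6  7  8  9 10 11 12
g(k):  0  0  1  1  0  0  1  1  0  0  1  1  0
So g(12) = 0.
The value of a disjunctive sum is the nim-sum of the parts.
Combined value = 20 XOR 0 = 20.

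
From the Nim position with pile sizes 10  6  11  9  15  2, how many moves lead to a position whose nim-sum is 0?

Compute the nim-sum pairwise:
10 XOR 6 = 12
12 XOR 11 = 7
7 XOR 9 = 14
14 XOR 15 = 1
1 XOR 2 = 3
The overall nim-sum is X = 3. A pile of size p has a winning move iff p XOR X < p (reduce it to p XOR X).
  10: 10 XOR 3 = 9 < 10 — winning move (to 9).
  6: 6 XOR 3 = 5 < 6 — winning move (to 5).
  11: 11 XOR 3 = 8 < 11 — winning move (to 8).
  9: 9 XOR 3 = 10 ≥ 9 — no move.
  15: 15 XOR 3 = 12 < 15 — winning move (to 12).
  2: 2 XOR 3 = 1 < 2 — winning move (to 1).
That gives 5 winning moves.

5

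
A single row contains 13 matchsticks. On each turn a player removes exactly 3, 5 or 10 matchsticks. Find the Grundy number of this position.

2

Build the Grundy sequence with g(k) = mex{g(k−s) : s ∈ {3, 5, 10}, s ≤ k}:
g(0) = mex{} = 0
g(1) = mex{} = 0
g(2) = mex{} = 0
g(3) = mex{0} = 1
g(4) = mex{0} = 1
g(5) = mex{0} = 1
g(6) = mex{0,1} = 2
g(7) = mex{0,1} = 2
g(8) = mex{1} = 0
g(9) = mex{1,2} = 0
g(10) = mex{0,1,2} = 3
g(11) = mex{0,2} = 1
g(12) = mex{0,2} = 1
g(13) = mex{0,1,3} = 2
So g(13) = 2.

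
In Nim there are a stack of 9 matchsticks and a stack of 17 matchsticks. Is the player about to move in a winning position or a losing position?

Nim-sum: 9 ^ 17 = 24.
The nim-sum is 24 ≠ 0, so this is an N-position: the player to move can win.

Winning position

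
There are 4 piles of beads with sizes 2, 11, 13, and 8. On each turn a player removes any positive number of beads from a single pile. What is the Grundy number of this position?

12

Write each in binary and XOR column by column:
  0010  (2)
  1011  (11)
  1101  (13)
  1000  (8)
  ----
  1100  (12)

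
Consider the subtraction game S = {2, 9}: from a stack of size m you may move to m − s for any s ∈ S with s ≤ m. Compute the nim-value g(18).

Compute g(0), g(1), … for moves {2, 9}:
k:     0  1  2  3  4  5  6  7  8  9 10 11 12 13 14 15 16 17 18
g(k):  0  0  1  1  0  0  1  1  0  2  1  0  0  1  1  0  0  1  1
So g(18) = 1.

1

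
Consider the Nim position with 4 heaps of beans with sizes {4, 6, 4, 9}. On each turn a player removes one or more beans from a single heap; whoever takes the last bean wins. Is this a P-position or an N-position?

Nim-sum: 4 ^ 6 ^ 4 ^ 9 = 15.
The nim-sum is 15 ≠ 0, so this is an N-position: the player to move can win.

N-position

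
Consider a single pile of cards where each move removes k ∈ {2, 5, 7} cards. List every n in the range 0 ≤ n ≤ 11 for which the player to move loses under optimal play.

Grundy values for subtraction set {2, 5, 7}:
k:     0  1  2  3  4  5  6  7  8  9 10 11
g(k):  0  0  1  1  0  2  1  3  2  2  0  3
The P-positions (g = 0) in 0..11 are 0, 1, 4, 10.

0, 1, 4, 10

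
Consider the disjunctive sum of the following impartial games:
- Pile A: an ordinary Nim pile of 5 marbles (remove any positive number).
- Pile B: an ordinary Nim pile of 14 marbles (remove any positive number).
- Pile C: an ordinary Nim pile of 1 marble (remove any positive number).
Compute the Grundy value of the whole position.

10

Pile A is a plain Nim pile of size 5, so its Grundy value is 5.
Pile B is a plain Nim pile of size 14, so its Grundy value is 14.
Pile C is a plain Nim pile of size 1, so its Grundy value is 1.
The value of a disjunctive sum is the nim-sum of the parts.
Combined value = 5 XOR 14 XOR 1 = 10.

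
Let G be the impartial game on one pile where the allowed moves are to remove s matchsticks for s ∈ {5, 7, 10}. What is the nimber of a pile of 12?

Grundy values for subtraction set {5, 7, 10}:
g(0) = mex{} = 0
g(1) = mex{} = 0
g(2) = mex{} = 0
g(3) = mex{} = 0
g(4) = mex{} = 0
g(5) = mex{0} = 1
g(6) = mex{0} = 1
g(7) = mex{0} = 1
g(8) = mex{0} = 1
g(9) = mex{0} = 1
g(10) = mex{0,1} = 2
g(11) = mex{0,1} = 2
g(12) = mex{0,1} = 2
So g(12) = 2.

2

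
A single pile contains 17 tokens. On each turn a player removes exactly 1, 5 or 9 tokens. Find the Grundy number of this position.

Grundy values for subtraction set {1, 5, 9}:
k:     0  1  2  3  4  5  6  7  8  9 10 11 12 13 14 15 16 17
g(k):  0  1  0  1  0  1  0  1  0  1  0  1  0  1  0  1  0  1
So g(17) = 1.

1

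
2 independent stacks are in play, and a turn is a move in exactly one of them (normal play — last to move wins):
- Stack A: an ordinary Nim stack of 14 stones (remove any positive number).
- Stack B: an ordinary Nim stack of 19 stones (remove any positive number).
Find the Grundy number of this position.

29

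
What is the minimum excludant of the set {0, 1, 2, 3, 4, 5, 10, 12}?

The values 0, 1, 2, 3, 4, 5 are all present; 6 is the first non-negative integer missing from the set.

6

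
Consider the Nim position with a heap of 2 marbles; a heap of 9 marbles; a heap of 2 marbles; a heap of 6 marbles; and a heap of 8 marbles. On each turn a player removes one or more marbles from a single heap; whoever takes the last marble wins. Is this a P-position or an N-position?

N-position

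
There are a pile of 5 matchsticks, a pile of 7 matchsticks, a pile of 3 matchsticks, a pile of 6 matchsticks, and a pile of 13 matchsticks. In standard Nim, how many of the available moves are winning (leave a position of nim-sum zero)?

Write each in binary and XOR column by column:
  0101  (5)
  0111  (7)
  0011  (3)
  0110  (6)
  1101  (13)
  ----
  1010  (10)
The overall nim-sum is X = 10. A pile of size p has a winning move iff p XOR X < p (reduce it to p XOR X).
  5: 5 XOR 10 = 15 ≥ 5 — no move.
  7: 7 XOR 10 = 13 ≥ 7 — no move.
  3: 3 XOR 10 = 9 ≥ 3 — no move.
  6: 6 XOR 10 = 12 ≥ 6 — no move.
  13: 13 XOR 10 = 7 < 13 — winning move (to 7).
That gives 1 winning move.

1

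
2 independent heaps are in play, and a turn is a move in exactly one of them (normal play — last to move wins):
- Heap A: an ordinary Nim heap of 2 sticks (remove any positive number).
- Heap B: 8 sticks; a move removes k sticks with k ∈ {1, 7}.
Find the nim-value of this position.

2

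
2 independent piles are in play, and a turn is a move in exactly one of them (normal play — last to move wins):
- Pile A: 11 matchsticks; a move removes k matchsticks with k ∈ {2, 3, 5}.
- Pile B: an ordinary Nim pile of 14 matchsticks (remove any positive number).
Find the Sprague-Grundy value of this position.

12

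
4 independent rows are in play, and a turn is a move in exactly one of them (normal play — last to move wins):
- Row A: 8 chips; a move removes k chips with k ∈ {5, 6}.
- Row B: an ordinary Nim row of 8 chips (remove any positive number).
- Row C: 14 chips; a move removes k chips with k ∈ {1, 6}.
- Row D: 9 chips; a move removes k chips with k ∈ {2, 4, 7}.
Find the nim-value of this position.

Build the Grundy sequence for row A with g(k) = mex{g(k−s) : s ∈ {5, 6}, s ≤ k}:
k:     0  1  2  3  4  5  6  7  8
g(k):  0  0  0  0  0  1  1  1  1
So g(8) = 1.
Row B is a plain Nim row of size 8, so its Grundy value is 8.
For row C, compute g(0), g(1), … with moves {1, 6}:
g(0) = mex{} = 0
g(1) = mex{0} = 1
g(2) = mex{1} = 0
g(3) = mex{0} = 1
g(4) = mex{1} = 0
g(5) = mex{0} = 1
g(6) = mex{0,1} = 2
g(7) = mex{1,2} = 0
g(8) = mex{0} = 1
g(9) = mex{1} = 0
g(10) = mex{0} = 1
g(11) = mex{1} = 0
g(12) = mex{0,2} = 1
g(13) = mex{0,1} = 2
g(14) = mex{1,2} = 0
So g(14) = 0.
Build the Grundy sequence for row D with g(k) = mex{g(k−s) : s ∈ {2, 4, 7}, s ≤ k}:
k:     0  1  2  3  4  5  6  7  8  9
g(k):  0  0  1  1  2  2  0  3  1  0
So g(9) = 0.
The value of a disjunctive sum is the nim-sum of the parts.
Combined value = 1 XOR 8 XOR 0 XOR 0 = 9.

9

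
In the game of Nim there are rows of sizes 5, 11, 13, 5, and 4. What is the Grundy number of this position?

2

Compute the nim-sum pairwise:
5 ⊕ 11 = 14
14 ⊕ 13 = 3
3 ⊕ 5 = 6
6 ⊕ 4 = 2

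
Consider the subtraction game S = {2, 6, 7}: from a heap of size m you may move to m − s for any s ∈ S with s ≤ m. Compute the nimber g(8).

2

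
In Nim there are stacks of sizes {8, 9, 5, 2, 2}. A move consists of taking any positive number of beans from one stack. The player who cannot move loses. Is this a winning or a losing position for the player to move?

Bitwise XOR of the heap sizes:
  1000  (8)
  1001  (9)
  0101  (5)
  0010  (2)
  0010  (2)
  ----
  0100  (4)
The nim-sum is 4 ≠ 0, so this is an N-position: the player to move can win.

Winning position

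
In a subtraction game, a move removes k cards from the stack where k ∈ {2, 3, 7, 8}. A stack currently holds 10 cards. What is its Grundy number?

Build the Grundy sequence with g(k) = mex{g(k−s) : s ∈ {2, 3, 7, 8}, s ≤ k}:
g(0) = mex{} = 0
g(1) = mex{} = 0
g(2) = mex{0} = 1
g(3) = mex{0} = 1
g(4) = mex{0,1} = 2
g(5) = mex{1} = 0
g(6) = mex{1,2} = 0
g(7) = mex{0,2} = 1
g(8) = mex{0} = 1
g(9) = mex{0,1} = 2
g(10) = mex{1} = 0
So g(10) = 0.

0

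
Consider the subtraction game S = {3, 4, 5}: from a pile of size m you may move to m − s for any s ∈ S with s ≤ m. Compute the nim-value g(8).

0

Build the Grundy sequence with g(k) = mex{g(k−s) : s ∈ {3, 4, 5}, s ≤ k}:
g(0) = mex{} = 0
g(1) = mex{} = 0
g(2) = mex{} = 0
g(3) = mex{0} = 1
g(4) = mex{0} = 1
g(5) = mex{0} = 1
g(6) = mex{0,1} = 2
g(7) = mex{0,1} = 2
g(8) = mex{1} = 0
So g(8) = 0.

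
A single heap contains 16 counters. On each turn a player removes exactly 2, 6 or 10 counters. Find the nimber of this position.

Build the Grundy sequence with g(k) = mex{g(k−s) : s ∈ {2, 6, 10}, s ≤ k}:
k:     0  1  2  3  4  5  6  7  8  9 10 11 12 13 14 15 16
g(k):  0  0  1  1  0  0  1  1  0  0  1  1  0  0  1  1  0
So g(16) = 0.

0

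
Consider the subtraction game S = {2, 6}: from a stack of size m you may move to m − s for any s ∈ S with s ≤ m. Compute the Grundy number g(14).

Build the Grundy sequence with g(k) = mex{g(k−s) : s ∈ {2, 6}, s ≤ k}:
g(0) = mex{} = 0
g(1) = mex{} = 0
g(2) = mex{0} = 1
g(3) = mex{0} = 1
g(4) = mex{1} = 0
g(5) = mex{1} = 0
g(6) = mex{0} = 1
g(7) = mex{0} = 1
g(8) = mex{1} = 0
g(9) = mex{1} = 0
g(10) = mex{0} = 1
g(11) = mex{0} = 1
g(12) = mex{1} = 0
g(13) = mex{1} = 0
g(14) = mex{0} = 1
So g(14) = 1.

1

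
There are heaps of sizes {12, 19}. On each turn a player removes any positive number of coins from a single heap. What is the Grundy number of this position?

Nim-sum: 12 ^ 19 = 31.

31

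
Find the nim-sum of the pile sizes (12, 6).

10

Write each in binary and XOR column by column:
  1100  (12)
  0110  (6)
  ----
  1010  (10)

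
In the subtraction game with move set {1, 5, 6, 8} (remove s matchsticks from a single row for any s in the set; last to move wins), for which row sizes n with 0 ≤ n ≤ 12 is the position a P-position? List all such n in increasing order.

0, 2, 4, 11

Build the Grundy sequence with g(k) = mex{g(k−s) : s ∈ {1, 5, 6, 8}, s ≤ k}:
g(0) = mex{} = 0
g(1) = mex{0} = 1
g(2) = mex{1} = 0
g(3) = mex{0} = 1
g(4) = mex{1} = 0
g(5) = mex{0} = 1
g(6) = mex{0,1} = 2
g(7) = mex{0,1,2} = 3
g(8) = mex{0,1,3} = 2
g(9) = mex{0,1,2} = 3
g(10) = mex{0,1,3} = 2
g(11) = mex{1,2} = 0
g(12) = mex{0,2,3} = 1
The P-positions (g = 0) in 0..12 are 0, 2, 4, 11.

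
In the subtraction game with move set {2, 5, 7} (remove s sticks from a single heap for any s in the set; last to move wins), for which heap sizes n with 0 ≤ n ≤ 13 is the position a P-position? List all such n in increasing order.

Grundy values for subtraction set {2, 5, 7}:
g(0) = mex{} = 0
g(1) = mex{} = 0
g(2) = mex{0} = 1
g(3) = mex{0} = 1
g(4) = mex{1} = 0
g(5) = mex{0,1} = 2
g(6) = mex{0} = 1
g(7) = mex{0,1,2} = 3
g(8) = mex{0,1} = 2
g(9) = mex{0,1,3} = 2
g(10) = mex{1,2} = 0
g(11) = mex{0,1,2} = 3
g(12) = mex{0,2,3} = 1
g(13) = mex{1,2,3} = 0
The P-positions (g = 0) in 0..13 are 0, 1, 4, 10, 13.

0, 1, 4, 10, 13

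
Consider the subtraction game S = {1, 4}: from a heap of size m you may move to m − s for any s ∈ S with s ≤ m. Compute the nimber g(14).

Build the Grundy sequence with g(k) = mex{g(k−s) : s ∈ {1, 4}, s ≤ k}:
k:     0  1  2  3  4  5  6  7  8  9 10 11 12 13 14
g(k):  0  1  0  1  2  0  1  0  1  2  0  1  0  1  2
So g(14) = 2.

2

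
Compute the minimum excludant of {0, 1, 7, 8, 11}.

2

The values 0, 1 are all present; 2 is the first non-negative integer missing from the set.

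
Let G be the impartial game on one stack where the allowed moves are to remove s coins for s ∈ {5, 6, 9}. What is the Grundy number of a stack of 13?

2

Build the Grundy sequence with g(k) = mex{g(k−s) : s ∈ {5, 6, 9}, s ≤ k}:
k:     0  1  2  3  4  5  6  7  8  9 10 11 12 13
g(k):  0  0  0  0  0  1  1  1  1  1  2  2  2  2
So g(13) = 2.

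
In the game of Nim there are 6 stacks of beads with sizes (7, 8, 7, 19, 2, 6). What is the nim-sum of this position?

31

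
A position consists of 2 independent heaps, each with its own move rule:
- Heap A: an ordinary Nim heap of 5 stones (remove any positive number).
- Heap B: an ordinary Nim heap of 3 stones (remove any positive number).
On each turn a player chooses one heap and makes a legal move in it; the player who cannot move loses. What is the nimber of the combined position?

6

Heap A is a plain Nim heap of size 5, so its Grundy value is 5.
Heap B is a plain Nim heap of size 3, so its Grundy value is 3.
By the Sprague-Grundy theorem, the Grundy value of a sum of independent games is the XOR of the component values.
Combined value = 5 XOR 3 = 6.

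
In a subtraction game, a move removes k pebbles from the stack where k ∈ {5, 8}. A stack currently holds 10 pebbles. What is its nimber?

2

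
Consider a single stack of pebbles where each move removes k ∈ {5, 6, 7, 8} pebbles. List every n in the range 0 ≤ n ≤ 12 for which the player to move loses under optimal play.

0, 1, 2, 3, 4

Build the Grundy sequence with g(k) = mex{g(k−s) : s ∈ {5, 6, 7, 8}, s ≤ k}:
g(0) = mex{} = 0
g(1) = mex{} = 0
g(2) = mex{} = 0
g(3) = mex{} = 0
g(4) = mex{} = 0
g(5) = mex{0} = 1
g(6) = mex{0} = 1
g(7) = mex{0} = 1
g(8) = mex{0} = 1
g(9) = mex{0} = 1
g(10) = mex{0,1} = 2
g(11) = mex{0,1} = 2
g(12) = mex{0,1} = 2
The P-positions (g = 0) in 0..12 are 0, 1, 2, 3, 4.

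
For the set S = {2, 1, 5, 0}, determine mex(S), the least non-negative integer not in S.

The values 0, 1, 2 are all present; 3 is the first non-negative integer missing from the set.

3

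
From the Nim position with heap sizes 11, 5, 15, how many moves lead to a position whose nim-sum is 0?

3

Nim-sum: 11 ⊕ 5 ⊕ 15 = 1.
The overall nim-sum is X = 1. A heap of size p has a winning move iff p XOR X < p (reduce it to p XOR X).
  11: 11 XOR 1 = 10 < 11 — winning move (to 10).
  5: 5 XOR 1 = 4 < 5 — winning move (to 4).
  15: 15 XOR 1 = 14 < 15 — winning move (to 14).
That gives 3 winning moves.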